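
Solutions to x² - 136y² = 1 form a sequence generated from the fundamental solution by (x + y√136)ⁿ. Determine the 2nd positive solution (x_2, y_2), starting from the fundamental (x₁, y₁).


Step 1: Find the fundamental solution (x₁, y₁) of x² - 136y² = 1.
  Expand √136 as a continued fraction. a₀ = ⌊√136⌋ = 11; iterate m_{k+1} = d_k·a_k − m_k, d_{k+1} = (136 − m_{k+1}²)/d_k, a_{k+1} = ⌊(a₀ + m_{k+1})/d_{k+1}⌋ (starting m₀ = 0, d₀ = 1), with convergents p_k = a_k·p_{k-1} + p_{k-2}, q_k = a_k·q_{k-1} + q_{k-2} (p₋₁ = 1, q₋₁ = 0):
  k = 0: a₀ = 11; p₀/q₀ = 11/1; p₀² − 136·q₀² = 121 − 136 = -15.
  k = 1: m = 11, d = 15, a = ⌊(11 + 11)/15⌋ = 1; p/q = (1·11 + 1)/(1·1 + 0) = 12/1; p² − 136·q² = 144 − 136 = 8.
  k = 2: m = 4, d = 8, a = ⌊(11 + 4)/8⌋ = 1; p/q = (1·12 + 11)/(1·1 + 1) = 23/2; p² − 136·q² = 529 − 544 = -15.
  k = 3: m = 4, d = 15, a = ⌊(11 + 4)/15⌋ = 1; p/q = (1·23 + 12)/(1·2 + 1) = 35/3; p² − 136·q² = 1225 − 1224 = 1.
  The first convergent with p² − 136·q² = 1 gives the fundamental solution (x₁, y₁) = (35, 3).
Step 2: Apply the recurrence (x_{n+1}, y_{n+1}) = (x₁x_n + 136y₁y_n, x₁y_n + y₁x_n) repeatedly.
  From (x_1, y_1) = (35, 3): x_2 = 35·35 + 136·3·3 = 2449; y_2 = 35·3 + 3·35 = 210.
Step 3: Verify x_2² - 136·y_2² = 5997601 - 5997600 = 1 (should be 1). ✓

(x_1, y_1) = (35, 3); (x_2, y_2) = (2449, 210).


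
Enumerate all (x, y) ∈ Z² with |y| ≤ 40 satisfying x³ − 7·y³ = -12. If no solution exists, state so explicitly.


The equation is x³ - 7y³ = -12. For fixed y, x³ = 7·y³ − 12, so a solution requires the RHS to be a perfect cube.
Strategy: iterate y from -40 to 40, compute RHS = 7·y³ − 12, and check whether it is a (positive or negative) perfect cube.
Check small values of y:
  y = 0: RHS = -12 is not a perfect cube.
  y = 1: RHS = -5 is not a perfect cube.
  y = -1: RHS = -19 is not a perfect cube.
  y = 2: RHS = 44 is not a perfect cube.
  y = -2: RHS = -68 is not a perfect cube.
  y = 3: RHS = 177 is not a perfect cube.
  y = -3: RHS = -201 is not a perfect cube.
Continuing the search up to |y| = 40 finds no solutions either.
No (x, y) in the scanned range satisfies the equation.

No integer solutions with |y| ≤ 40.


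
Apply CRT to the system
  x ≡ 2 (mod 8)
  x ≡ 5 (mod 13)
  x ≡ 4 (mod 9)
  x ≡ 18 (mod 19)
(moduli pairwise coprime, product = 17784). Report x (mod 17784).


Product of moduli M = 8 · 13 · 9 · 19 = 17784.
Merge one congruence at a time:
  Start: x ≡ 2 (mod 8).
  Combine with x ≡ 5 (mod 13); new modulus lcm = 104.
    Write x = 2 + 8·t and substitute into x ≡ 5 (mod 13): 8·t ≡ 5 − 2 = 3 (mod 13).
    The inverse of 8 mod 13 is 5 (since 8·5 = 40 = 3·13 + 1), so t ≡ 5·3 = 15 ≡ 2 (mod 13).
    Then x = 2 + 8·2 = 18, valid modulo lcm(8, 13) = 104: x ≡ 18 (mod 104).
  Combine with x ≡ 4 (mod 9); new modulus lcm = 936.
    Write x = 18 + 104·t and substitute into x ≡ 4 (mod 9): 104·t ≡ 4 − 18 = -14 (mod 9).
    Reduce coefficients mod 9: 5·t ≡ 4 (mod 9).
    The inverse of 5 mod 9 is 2 (since 5·2 = 10 = 1·9 + 1), so t ≡ 2·4 = 8 ≡ 8 (mod 9).
    Then x = 18 + 104·8 = 850, valid modulo lcm(104, 9) = 936: x ≡ 850 (mod 936).
  Combine with x ≡ 18 (mod 19); new modulus lcm = 17784.
    Write x = 850 + 936·t and substitute into x ≡ 18 (mod 19): 936·t ≡ 18 − 850 = -832 (mod 19).
    Reduce coefficients mod 19: 5·t ≡ 4 (mod 19).
    The inverse of 5 mod 19 is 4 (since 5·4 = 20 = 1·19 + 1), so t ≡ 4·4 = 16 ≡ 16 (mod 19).
    Then x = 850 + 936·16 = 15826, valid modulo lcm(936, 19) = 17784: x ≡ 15826 (mod 17784).
Verify against each original: 15826 mod 8 = 2, 15826 mod 13 = 5, 15826 mod 9 = 4, 15826 mod 19 = 18.

x ≡ 15826 (mod 17784).


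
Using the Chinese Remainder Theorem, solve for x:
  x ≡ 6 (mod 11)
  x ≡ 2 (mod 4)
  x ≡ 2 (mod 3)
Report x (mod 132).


Moduli 11, 4, 3 are pairwise coprime; by CRT there is a unique solution modulo M = 11 · 4 · 3 = 132.
Solve pairwise, accumulating the modulus:
  Start with x ≡ 6 (mod 11).
  Combine with x ≡ 2 (mod 4): since gcd(11, 4) = 1, we get a unique residue mod 44.
    Write x = 6 + 11·t and substitute into x ≡ 2 (mod 4): 11·t ≡ 2 − 6 = -4 (mod 4).
    Reduce coefficients mod 4: 3·t ≡ 0 (mod 4).
    The inverse of 3 mod 4 is 3 (since 3·3 = 9 = 2·4 + 1), so t ≡ 3·0 = 0 ≡ 0 (mod 4).
    Then x = 6 + 11·0 = 6, valid modulo lcm(11, 4) = 44: x ≡ 6 (mod 44).
  Combine with x ≡ 2 (mod 3): since gcd(44, 3) = 1, we get a unique residue mod 132.
    Write x = 6 + 44·t and substitute into x ≡ 2 (mod 3): 44·t ≡ 2 − 6 = -4 (mod 3).
    Reduce coefficients mod 3: 2·t ≡ 2 (mod 3).
    The inverse of 2 mod 3 is 2 (since 2·2 = 4 = 1·3 + 1), so t ≡ 2·2 = 4 ≡ 1 (mod 3).
    Then x = 6 + 44·1 = 50, valid modulo lcm(44, 3) = 132: x ≡ 50 (mod 132).
Verify: 50 mod 11 = 6 ✓, 50 mod 4 = 2 ✓, 50 mod 3 = 2 ✓.

x ≡ 50 (mod 132).


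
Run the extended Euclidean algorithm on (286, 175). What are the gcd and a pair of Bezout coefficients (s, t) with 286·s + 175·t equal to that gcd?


Euclidean algorithm on (286, 175) — divide until remainder is 0:
  286 = 1 · 175 + 111
  175 = 1 · 111 + 64
  111 = 1 · 64 + 47
  64 = 1 · 47 + 17
  47 = 2 · 17 + 13
  17 = 1 · 13 + 4
  13 = 3 · 4 + 1
  4 = 4 · 1 + 0
gcd(286, 175) = 1.
Track Bezout coefficients alongside the remainders: start with r₀ = 286 = a·1 + b·0 (s = 1, t = 0) and r₁ = 175 = a·0 + b·1 (s = 0, t = 1); each new remainder r_{k+1} = r_{k-1} − q_k·r_k inherits s_{k+1} = s_{k-1} − q_k·s_k, t_{k+1} = t_{k-1} − q_k·t_k, so r_k = a·s_k + b·t_k at every step:
  q = 1: r = 111, s = 1 − 1·0 = 1, t = 0 − 1·1 = -1  (check: 286·1 + 175·(-1) = 111)
  q = 1: r = 64, s = 0 − 1·1 = -1, t = 1 − 1·(-1) = 2  (check: 286·(-1) + 175·2 = 64)
  q = 1: r = 47, s = 1 − 1·(-1) = 2, t = -1 − 1·2 = -3  (check: 286·2 + 175·(-3) = 47)
  q = 1: r = 17, s = -1 − 1·2 = -3, t = 2 − 1·(-3) = 5  (check: 286·(-3) + 175·5 = 17)
  q = 2: r = 13, s = 2 − 2·(-3) = 8, t = -3 − 2·5 = -13  (check: 286·8 + 175·(-13) = 13)
  q = 1: r = 4, s = -3 − 1·8 = -11, t = 5 − 1·(-13) = 18  (check: 286·(-11) + 175·18 = 4)
  q = 3: r = 1, s = 8 − 3·(-11) = 41, t = -13 − 3·18 = -67  (check: 286·41 + 175·(-67) = 1)
The row with r = 1 (the gcd) gives the Bezout coefficients s = 41, t = -67.
Result: 286 · (41) + 175 · (-67) = 1.

gcd(286, 175) = 1; s = 41, t = -67 (check: 286·41 + 175·(-67) = 1).


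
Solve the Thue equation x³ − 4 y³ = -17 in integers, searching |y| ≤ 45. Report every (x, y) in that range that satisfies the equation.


The equation is x³ - 4y³ = -17. For fixed y, x³ = 4·y³ − 17, so a solution requires the RHS to be a perfect cube.
Strategy: iterate y from -45 to 45, compute RHS = 4·y³ − 17, and check whether it is a (positive or negative) perfect cube.
Check small values of y:
  y = 0: RHS = -17 is not a perfect cube.
  y = 1: RHS = -13 is not a perfect cube.
  y = -1: RHS = -21 is not a perfect cube.
  y = 2: RHS = 15 is not a perfect cube.
  y = -2: RHS = -49 is not a perfect cube.
  y = 3: RHS = 91 is not a perfect cube.
  y = -3: RHS = -125 = (-5)³ ⇒ x = -5 works.
Continuing the search up to |y| = 45 finds no further solutions beyond those listed.
Collected solutions: (-5, -3).

Solutions (with |y| ≤ 45): (-5, -3).


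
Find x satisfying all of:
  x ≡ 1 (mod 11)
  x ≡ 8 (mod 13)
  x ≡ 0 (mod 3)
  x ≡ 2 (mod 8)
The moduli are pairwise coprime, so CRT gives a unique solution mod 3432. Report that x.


Product of moduli M = 11 · 13 · 3 · 8 = 3432.
Merge one congruence at a time:
  Start: x ≡ 1 (mod 11).
  Combine with x ≡ 8 (mod 13); new modulus lcm = 143.
    Write x = 1 + 11·t and substitute into x ≡ 8 (mod 13): 11·t ≡ 8 − 1 = 7 (mod 13).
    The inverse of 11 mod 13 is 6 (since 11·6 = 66 = 5·13 + 1), so t ≡ 6·7 = 42 ≡ 3 (mod 13).
    Then x = 1 + 11·3 = 34, valid modulo lcm(11, 13) = 143: x ≡ 34 (mod 143).
  Combine with x ≡ 0 (mod 3); new modulus lcm = 429.
    Write x = 34 + 143·t and substitute into x ≡ 0 (mod 3): 143·t ≡ 0 − 34 = -34 (mod 3).
    Reduce coefficients mod 3: 2·t ≡ 2 (mod 3).
    The inverse of 2 mod 3 is 2 (since 2·2 = 4 = 1·3 + 1), so t ≡ 2·2 = 4 ≡ 1 (mod 3).
    Then x = 34 + 143·1 = 177, valid modulo lcm(143, 3) = 429: x ≡ 177 (mod 429).
  Combine with x ≡ 2 (mod 8); new modulus lcm = 3432.
    Write x = 177 + 429·t and substitute into x ≡ 2 (mod 8): 429·t ≡ 2 − 177 = -175 (mod 8).
    Reduce coefficients mod 8: 5·t ≡ 1 (mod 8).
    The inverse of 5 mod 8 is 5 (since 5·5 = 25 = 3·8 + 1), so t ≡ 5·1 = 5 ≡ 5 (mod 8).
    Then x = 177 + 429·5 = 2322, valid modulo lcm(429, 8) = 3432: x ≡ 2322 (mod 3432).
Verify against each original: 2322 mod 11 = 1, 2322 mod 13 = 8, 2322 mod 3 = 0, 2322 mod 8 = 2.

x ≡ 2322 (mod 3432).


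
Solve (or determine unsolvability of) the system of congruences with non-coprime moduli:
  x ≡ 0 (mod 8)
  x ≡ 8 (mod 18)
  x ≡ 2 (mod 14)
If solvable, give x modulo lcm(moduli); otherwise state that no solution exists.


Moduli 8, 18, 14 are not pairwise coprime, so CRT works modulo lcm(m_i) when all pairwise compatibility conditions hold.
Pairwise compatibility: gcd(m_i, m_j) must divide a_i - a_j for every pair.
Merge one congruence at a time:
  Start: x ≡ 0 (mod 8).
  Combine with x ≡ 8 (mod 18): gcd(8, 18) = 2; 8 - 0 = 8, which IS divisible by 2, so compatible.
    Write x = 0 + 8·t and substitute into x ≡ 8 (mod 18): 8·t ≡ 8 − 0 = 8 (mod 18).
    Divide the congruence (and modulus) by g = 2: 4·t ≡ 4 (mod 9).
    The inverse of 4 mod 9 is 7 (since 4·7 = 28 = 3·9 + 1), so t ≡ 7·4 = 28 ≡ 1 (mod 9).
    Then x = 0 + 8·1 = 8, valid modulo lcm(8, 18) = 72: x ≡ 8 (mod 72).
  Combine with x ≡ 2 (mod 14): gcd(72, 14) = 2; 2 - 8 = -6, which IS divisible by 2, so compatible.
    Write x = 8 + 72·t and substitute into x ≡ 2 (mod 14): 72·t ≡ 2 − 8 = -6 (mod 14).
    Divide the congruence (and modulus) by g = 2: 36·t ≡ -3 (mod 7).
    Reduce coefficients mod 7: 1·t ≡ 4 (mod 7).
    So t ≡ 4 (mod 7).
    Then x = 8 + 72·4 = 296, valid modulo lcm(72, 14) = 504: x ≡ 296 (mod 504).
Verify: 296 mod 8 = 0, 296 mod 18 = 8, 296 mod 14 = 2.

x ≡ 296 (mod 504).


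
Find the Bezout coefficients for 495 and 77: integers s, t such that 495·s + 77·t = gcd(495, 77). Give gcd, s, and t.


Euclidean algorithm on (495, 77) — divide until remainder is 0:
  495 = 6 · 77 + 33
  77 = 2 · 33 + 11
  33 = 3 · 11 + 0
gcd(495, 77) = 11.
Track Bezout coefficients alongside the remainders: start with r₀ = 495 = a·1 + b·0 (s = 1, t = 0) and r₁ = 77 = a·0 + b·1 (s = 0, t = 1); each new remainder r_{k+1} = r_{k-1} − q_k·r_k inherits s_{k+1} = s_{k-1} − q_k·s_k, t_{k+1} = t_{k-1} − q_k·t_k, so r_k = a·s_k + b·t_k at every step:
  q = 6: r = 33, s = 1 − 6·0 = 1, t = 0 − 6·1 = -6  (check: 495·1 + 77·(-6) = 33)
  q = 2: r = 11, s = 0 − 2·1 = -2, t = 1 − 2·(-6) = 13  (check: 495·(-2) + 77·13 = 11)
The row with r = 11 (the gcd) gives the Bezout coefficients s = -2, t = 13.
Result: 495 · (-2) + 77 · (13) = 11.

gcd(495, 77) = 11; s = -2, t = 13 (check: 495·(-2) + 77·13 = 11).


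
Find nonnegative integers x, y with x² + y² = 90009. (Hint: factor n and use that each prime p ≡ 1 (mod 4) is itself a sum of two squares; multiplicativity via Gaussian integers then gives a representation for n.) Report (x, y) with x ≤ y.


Step 1: Factor n = 90009 = 3^2 · 73 · 137.
Step 2: Check the mod-4 condition on each prime factor: 3 ≡ 3 (mod 4), exponent 2 (must be even); 73 ≡ 1 (mod 4), exponent 1; 137 ≡ 1 (mod 4), exponent 1.
All primes ≡ 3 (mod 4) appear to even exponent (or don't appear), so by the two-squares theorem n IS expressible as a sum of two squares.
Step 3: Build a representation. Group n = k² · m with k = 3 and m = 73 · 137 = 10001 (a product of primes ≡ 1 (mod 4)); a representation of m scales to one of n via (k·x)² + (k·y)² = k²(x² + y²). Each prime p ≡ 1 (mod 4) is itself a sum of two squares; find a² by testing p − a² for a perfect square:
  73: 73 − 1² = 72, 73 − 2² = 69, 73 − 3² = 64 = 8² ⇒ 73 = 3² + 8².
  137: 137 − 1² = 136, 137 − 2² = 133, 137 − 3² = 128, 137 − 4² = 121 = 11² ⇒ 137 = 4² + 11².
  Combine using the Brahmagupta–Fibonacci identity (a² + b²)(c² + d²) = (ac − bd)² + (ad + bc)² = (ac + bd)² + (ad − bc)²:
  73 · 137 = 10001: from (3² + 8²)(4² + 11²), take (3·4 − 8·11, 3·11 + 8·4) = (12 − 88, 33 + 32) = (-76, 65); dropping signs (only squares matter) gives (76, 65); check 76² + 65² = 5776 + 4225 = 10001 ✓.
  Scale by k = 3: (3·76, 3·65) = (228, 195).
Step 4: Order so x ≤ y and verify: 195² + 228² = 38025 + 51984 = 90009 = n. ✓

n = 90009 = 195² + 228² (one valid representation with x ≤ y).


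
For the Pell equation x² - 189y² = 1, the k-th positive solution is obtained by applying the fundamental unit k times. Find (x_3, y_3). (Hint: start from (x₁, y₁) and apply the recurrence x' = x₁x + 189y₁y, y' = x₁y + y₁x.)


Step 1: Find the fundamental solution (x₁, y₁) of x² - 189y² = 1.
  Expand √189 as a continued fraction. a₀ = ⌊√189⌋ = 13; iterate m_{k+1} = d_k·a_k − m_k, d_{k+1} = (189 − m_{k+1}²)/d_k, a_{k+1} = ⌊(a₀ + m_{k+1})/d_{k+1}⌋ (starting m₀ = 0, d₀ = 1), with convergents p_k = a_k·p_{k-1} + p_{k-2}, q_k = a_k·q_{k-1} + q_{k-2} (p₋₁ = 1, q₋₁ = 0):
  k = 0: a₀ = 13; p₀/q₀ = 13/1; p₀² − 189·q₀² = 169 − 189 = -20.
  k = 1: m = 13, d = 20, a = ⌊(13 + 13)/20⌋ = 1; p/q = (1·13 + 1)/(1·1 + 0) = 14/1; p² − 189·q² = 196 − 189 = 7.
  k = 2: m = 7, d = 7, a = ⌊(13 + 7)/7⌋ = 2; p/q = (2·14 + 13)/(2·1 + 1) = 41/3; p² − 189·q² = 1681 − 1701 = -20.
  k = 3: m = 7, d = 20, a = ⌊(13 + 7)/20⌋ = 1; p/q = (1·41 + 14)/(1·3 + 1) = 55/4; p² − 189·q² = 3025 − 3024 = 1.
  The first convergent with p² − 189·q² = 1 gives the fundamental solution (x₁, y₁) = (55, 4).
Step 2: Apply the recurrence (x_{n+1}, y_{n+1}) = (x₁x_n + 189y₁y_n, x₁y_n + y₁x_n) repeatedly.
  From (x_1, y_1) = (55, 4): x_2 = 55·55 + 189·4·4 = 6049; y_2 = 55·4 + 4·55 = 440.
  From (x_2, y_2) = (6049, 440): x_3 = 55·6049 + 189·4·440 = 665335; y_3 = 55·440 + 4·6049 = 48396.
Step 3: Verify x_3² - 189·y_3² = 442670662225 - 442670662224 = 1 (should be 1). ✓

(x_1, y_1) = (55, 4); (x_3, y_3) = (665335, 48396).


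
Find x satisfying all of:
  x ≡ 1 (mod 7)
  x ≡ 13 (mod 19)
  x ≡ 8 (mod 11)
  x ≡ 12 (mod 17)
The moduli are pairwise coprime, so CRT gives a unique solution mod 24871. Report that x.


Product of moduli M = 7 · 19 · 11 · 17 = 24871.
Merge one congruence at a time:
  Start: x ≡ 1 (mod 7).
  Combine with x ≡ 13 (mod 19); new modulus lcm = 133.
    Write x = 1 + 7·t and substitute into x ≡ 13 (mod 19): 7·t ≡ 13 − 1 = 12 (mod 19).
    The inverse of 7 mod 19 is 11 (since 7·11 = 77 = 4·19 + 1), so t ≡ 11·12 = 132 ≡ 18 (mod 19).
    Then x = 1 + 7·18 = 127, valid modulo lcm(7, 19) = 133: x ≡ 127 (mod 133).
  Combine with x ≡ 8 (mod 11); new modulus lcm = 1463.
    Write x = 127 + 133·t and substitute into x ≡ 8 (mod 11): 133·t ≡ 8 − 127 = -119 (mod 11).
    Reduce coefficients mod 11: 1·t ≡ 2 (mod 11).
    So t ≡ 2 (mod 11).
    Then x = 127 + 133·2 = 393, valid modulo lcm(133, 11) = 1463: x ≡ 393 (mod 1463).
  Combine with x ≡ 12 (mod 17); new modulus lcm = 24871.
    Write x = 393 + 1463·t and substitute into x ≡ 12 (mod 17): 1463·t ≡ 12 − 393 = -381 (mod 17).
    Reduce coefficients mod 17: 1·t ≡ 10 (mod 17).
    So t ≡ 10 (mod 17).
    Then x = 393 + 1463·10 = 15023, valid modulo lcm(1463, 17) = 24871: x ≡ 15023 (mod 24871).
Verify against each original: 15023 mod 7 = 1, 15023 mod 19 = 13, 15023 mod 11 = 8, 15023 mod 17 = 12.

x ≡ 15023 (mod 24871).


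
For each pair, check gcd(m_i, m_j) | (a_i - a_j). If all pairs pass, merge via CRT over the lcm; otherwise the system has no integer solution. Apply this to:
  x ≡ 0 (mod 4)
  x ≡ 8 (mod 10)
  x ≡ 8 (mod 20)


Moduli 4, 10, 20 are not pairwise coprime, so CRT works modulo lcm(m_i) when all pairwise compatibility conditions hold.
Pairwise compatibility: gcd(m_i, m_j) must divide a_i - a_j for every pair.
Merge one congruence at a time:
  Start: x ≡ 0 (mod 4).
  Combine with x ≡ 8 (mod 10): gcd(4, 10) = 2; 8 - 0 = 8, which IS divisible by 2, so compatible.
    Write x = 0 + 4·t and substitute into x ≡ 8 (mod 10): 4·t ≡ 8 − 0 = 8 (mod 10).
    Divide the congruence (and modulus) by g = 2: 2·t ≡ 4 (mod 5).
    The inverse of 2 mod 5 is 3 (since 2·3 = 6 = 1·5 + 1), so t ≡ 3·4 = 12 ≡ 2 (mod 5).
    Then x = 0 + 4·2 = 8, valid modulo lcm(4, 10) = 20: x ≡ 8 (mod 20).
  Combine with x ≡ 8 (mod 20): gcd(20, 20) = 20; 8 - 8 = 0, which IS divisible by 20, so compatible.
    Write x = 8 + 20·t and substitute into x ≡ 8 (mod 20): 20·t ≡ 8 − 8 = 0 (mod 20).
    Divide the congruence (and modulus) by g = 20: 1·t ≡ 0 (mod 1).
    Modulo 1 every t works; take t = 0.
    Then x = 8 + 20·0 = 8, valid modulo lcm(20, 20) = 20: x ≡ 8 (mod 20).
Verify: 8 mod 4 = 0, 8 mod 10 = 8, 8 mod 20 = 8.

x ≡ 8 (mod 20).


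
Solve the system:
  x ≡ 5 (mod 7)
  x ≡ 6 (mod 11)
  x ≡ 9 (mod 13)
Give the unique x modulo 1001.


Moduli 7, 11, 13 are pairwise coprime; by CRT there is a unique solution modulo M = 7 · 11 · 13 = 1001.
Solve pairwise, accumulating the modulus:
  Start with x ≡ 5 (mod 7).
  Combine with x ≡ 6 (mod 11): since gcd(7, 11) = 1, we get a unique residue mod 77.
    Write x = 5 + 7·t and substitute into x ≡ 6 (mod 11): 7·t ≡ 6 − 5 = 1 (mod 11).
    The inverse of 7 mod 11 is 8 (since 7·8 = 56 = 5·11 + 1), so t ≡ 8·1 = 8 ≡ 8 (mod 11).
    Then x = 5 + 7·8 = 61, valid modulo lcm(7, 11) = 77: x ≡ 61 (mod 77).
  Combine with x ≡ 9 (mod 13): since gcd(77, 13) = 1, we get a unique residue mod 1001.
    Write x = 61 + 77·t and substitute into x ≡ 9 (mod 13): 77·t ≡ 9 − 61 = -52 (mod 13).
    Reduce coefficients mod 13: 12·t ≡ 0 (mod 13).
    The inverse of 12 mod 13 is 12 (since 12·12 = 144 = 11·13 + 1), so t ≡ 12·0 = 0 ≡ 0 (mod 13).
    Then x = 61 + 77·0 = 61, valid modulo lcm(77, 13) = 1001: x ≡ 61 (mod 1001).
Verify: 61 mod 7 = 5 ✓, 61 mod 11 = 6 ✓, 61 mod 13 = 9 ✓.

x ≡ 61 (mod 1001).


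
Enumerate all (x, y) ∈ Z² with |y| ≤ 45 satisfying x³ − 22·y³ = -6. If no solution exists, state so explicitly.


The equation is x³ - 22y³ = -6. For fixed y, x³ = 22·y³ − 6, so a solution requires the RHS to be a perfect cube.
Strategy: iterate y from -45 to 45, compute RHS = 22·y³ − 6, and check whether it is a (positive or negative) perfect cube.
Check small values of y:
  y = 0: RHS = -6 is not a perfect cube.
  y = 1: RHS = 16 is not a perfect cube.
  y = -1: RHS = -28 is not a perfect cube.
  y = 2: RHS = 170 is not a perfect cube.
  y = -2: RHS = -182 is not a perfect cube.
  y = 3: RHS = 588 is not a perfect cube.
  y = -3: RHS = -600 is not a perfect cube.
Continuing, at y = 5: RHS = 2744 = (14)³ ⇒ x = 14 works.
Searching the remaining y in |y| ≤ 45 finds no further solutions.
Collected solutions: (14, 5).

Solutions (with |y| ≤ 45): (14, 5).


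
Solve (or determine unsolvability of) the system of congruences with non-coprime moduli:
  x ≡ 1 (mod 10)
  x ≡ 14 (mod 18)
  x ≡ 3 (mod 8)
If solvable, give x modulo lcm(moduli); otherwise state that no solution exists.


Moduli 10, 18, 8 are not pairwise coprime, so CRT works modulo lcm(m_i) when all pairwise compatibility conditions hold.
Pairwise compatibility: gcd(m_i, m_j) must divide a_i - a_j for every pair.
Merge one congruence at a time:
  Start: x ≡ 1 (mod 10).
  Combine with x ≡ 14 (mod 18): gcd(10, 18) = 2, and 14 - 1 = 13 is NOT divisible by 2.
    ⇒ system is inconsistent (no integer solution).

No solution (the system is inconsistent).


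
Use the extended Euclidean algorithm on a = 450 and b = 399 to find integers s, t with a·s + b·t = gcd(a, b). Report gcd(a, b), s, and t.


Euclidean algorithm on (450, 399) — divide until remainder is 0:
  450 = 1 · 399 + 51
  399 = 7 · 51 + 42
  51 = 1 · 42 + 9
  42 = 4 · 9 + 6
  9 = 1 · 6 + 3
  6 = 2 · 3 + 0
gcd(450, 399) = 3.
Track Bezout coefficients alongside the remainders: start with r₀ = 450 = a·1 + b·0 (s = 1, t = 0) and r₁ = 399 = a·0 + b·1 (s = 0, t = 1); each new remainder r_{k+1} = r_{k-1} − q_k·r_k inherits s_{k+1} = s_{k-1} − q_k·s_k, t_{k+1} = t_{k-1} − q_k·t_k, so r_k = a·s_k + b·t_k at every step:
  q = 1: r = 51, s = 1 − 1·0 = 1, t = 0 − 1·1 = -1  (check: 450·1 + 399·(-1) = 51)
  q = 7: r = 42, s = 0 − 7·1 = -7, t = 1 − 7·(-1) = 8  (check: 450·(-7) + 399·8 = 42)
  q = 1: r = 9, s = 1 − 1·(-7) = 8, t = -1 − 1·8 = -9  (check: 450·8 + 399·(-9) = 9)
  q = 4: r = 6, s = -7 − 4·8 = -39, t = 8 − 4·(-9) = 44  (check: 450·(-39) + 399·44 = 6)
  q = 1: r = 3, s = 8 − 1·(-39) = 47, t = -9 − 1·44 = -53  (check: 450·47 + 399·(-53) = 3)
The row with r = 3 (the gcd) gives the Bezout coefficients s = 47, t = -53.
Result: 450 · (47) + 399 · (-53) = 3.

gcd(450, 399) = 3; s = 47, t = -53 (check: 450·47 + 399·(-53) = 3).


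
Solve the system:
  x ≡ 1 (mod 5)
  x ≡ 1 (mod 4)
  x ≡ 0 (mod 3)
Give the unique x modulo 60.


Moduli 5, 4, 3 are pairwise coprime; by CRT there is a unique solution modulo M = 5 · 4 · 3 = 60.
Solve pairwise, accumulating the modulus:
  Start with x ≡ 1 (mod 5).
  Combine with x ≡ 1 (mod 4): since gcd(5, 4) = 1, we get a unique residue mod 20.
    Write x = 1 + 5·t and substitute into x ≡ 1 (mod 4): 5·t ≡ 1 − 1 = 0 (mod 4).
    Reduce coefficients mod 4: 1·t ≡ 0 (mod 4).
    So t ≡ 0 (mod 4).
    Then x = 1 + 5·0 = 1, valid modulo lcm(5, 4) = 20: x ≡ 1 (mod 20).
  Combine with x ≡ 0 (mod 3): since gcd(20, 3) = 1, we get a unique residue mod 60.
    Write x = 1 + 20·t and substitute into x ≡ 0 (mod 3): 20·t ≡ 0 − 1 = -1 (mod 3).
    Reduce coefficients mod 3: 2·t ≡ 2 (mod 3).
    The inverse of 2 mod 3 is 2 (since 2·2 = 4 = 1·3 + 1), so t ≡ 2·2 = 4 ≡ 1 (mod 3).
    Then x = 1 + 20·1 = 21, valid modulo lcm(20, 3) = 60: x ≡ 21 (mod 60).
Verify: 21 mod 5 = 1 ✓, 21 mod 4 = 1 ✓, 21 mod 3 = 0 ✓.

x ≡ 21 (mod 60).


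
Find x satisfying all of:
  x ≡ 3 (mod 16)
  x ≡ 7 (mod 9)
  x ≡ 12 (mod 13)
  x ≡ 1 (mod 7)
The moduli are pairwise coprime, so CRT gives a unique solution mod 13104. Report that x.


Product of moduli M = 16 · 9 · 13 · 7 = 13104.
Merge one congruence at a time:
  Start: x ≡ 3 (mod 16).
  Combine with x ≡ 7 (mod 9); new modulus lcm = 144.
    Write x = 3 + 16·t and substitute into x ≡ 7 (mod 9): 16·t ≡ 7 − 3 = 4 (mod 9).
    Reduce coefficients mod 9: 7·t ≡ 4 (mod 9).
    The inverse of 7 mod 9 is 4 (since 7·4 = 28 = 3·9 + 1), so t ≡ 4·4 = 16 ≡ 7 (mod 9).
    Then x = 3 + 16·7 = 115, valid modulo lcm(16, 9) = 144: x ≡ 115 (mod 144).
  Combine with x ≡ 12 (mod 13); new modulus lcm = 1872.
    Write x = 115 + 144·t and substitute into x ≡ 12 (mod 13): 144·t ≡ 12 − 115 = -103 (mod 13).
    Reduce coefficients mod 13: 1·t ≡ 1 (mod 13).
    So t ≡ 1 (mod 13).
    Then x = 115 + 144·1 = 259, valid modulo lcm(144, 13) = 1872: x ≡ 259 (mod 1872).
  Combine with x ≡ 1 (mod 7); new modulus lcm = 13104.
    Write x = 259 + 1872·t and substitute into x ≡ 1 (mod 7): 1872·t ≡ 1 − 259 = -258 (mod 7).
    Reduce coefficients mod 7: 3·t ≡ 1 (mod 7).
    The inverse of 3 mod 7 is 5 (since 3·5 = 15 = 2·7 + 1), so t ≡ 5·1 = 5 ≡ 5 (mod 7).
    Then x = 259 + 1872·5 = 9619, valid modulo lcm(1872, 7) = 13104: x ≡ 9619 (mod 13104).
Verify against each original: 9619 mod 16 = 3, 9619 mod 9 = 7, 9619 mod 13 = 12, 9619 mod 7 = 1.

x ≡ 9619 (mod 13104).


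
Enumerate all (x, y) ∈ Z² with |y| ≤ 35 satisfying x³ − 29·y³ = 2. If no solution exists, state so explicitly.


The equation is x³ - 29y³ = 2. For fixed y, x³ = 29·y³ + 2, so a solution requires the RHS to be a perfect cube.
Strategy: iterate y from -35 to 35, compute RHS = 29·y³ + 2, and check whether it is a (positive or negative) perfect cube.
Check small values of y:
  y = 0: RHS = 2 is not a perfect cube.
  y = 1: RHS = 31 is not a perfect cube.
  y = -1: RHS = -27 = (-3)³ ⇒ x = -3 works.
  y = 2: RHS = 234 is not a perfect cube.
  y = -2: RHS = -230 is not a perfect cube.
  y = 3: RHS = 785 is not a perfect cube.
  y = -3: RHS = -781 is not a perfect cube.
Continuing the search up to |y| = 35 finds no further solutions beyond those listed.
Collected solutions: (-3, -1).

Solutions (with |y| ≤ 35): (-3, -1).


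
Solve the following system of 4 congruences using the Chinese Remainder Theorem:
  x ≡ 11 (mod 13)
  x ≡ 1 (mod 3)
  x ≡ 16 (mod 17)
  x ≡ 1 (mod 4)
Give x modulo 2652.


Product of moduli M = 13 · 3 · 17 · 4 = 2652.
Merge one congruence at a time:
  Start: x ≡ 11 (mod 13).
  Combine with x ≡ 1 (mod 3); new modulus lcm = 39.
    Write x = 11 + 13·t and substitute into x ≡ 1 (mod 3): 13·t ≡ 1 − 11 = -10 (mod 3).
    Reduce coefficients mod 3: 1·t ≡ 2 (mod 3).
    So t ≡ 2 (mod 3).
    Then x = 11 + 13·2 = 37, valid modulo lcm(13, 3) = 39: x ≡ 37 (mod 39).
  Combine with x ≡ 16 (mod 17); new modulus lcm = 663.
    Write x = 37 + 39·t and substitute into x ≡ 16 (mod 17): 39·t ≡ 16 − 37 = -21 (mod 17).
    Reduce coefficients mod 17: 5·t ≡ 13 (mod 17).
    The inverse of 5 mod 17 is 7 (since 5·7 = 35 = 2·17 + 1), so t ≡ 7·13 = 91 ≡ 6 (mod 17).
    Then x = 37 + 39·6 = 271, valid modulo lcm(39, 17) = 663: x ≡ 271 (mod 663).
  Combine with x ≡ 1 (mod 4); new modulus lcm = 2652.
    Write x = 271 + 663·t and substitute into x ≡ 1 (mod 4): 663·t ≡ 1 − 271 = -270 (mod 4).
    Reduce coefficients mod 4: 3·t ≡ 2 (mod 4).
    The inverse of 3 mod 4 is 3 (since 3·3 = 9 = 2·4 + 1), so t ≡ 3·2 = 6 ≡ 2 (mod 4).
    Then x = 271 + 663·2 = 1597, valid modulo lcm(663, 4) = 2652: x ≡ 1597 (mod 2652).
Verify against each original: 1597 mod 13 = 11, 1597 mod 3 = 1, 1597 mod 17 = 16, 1597 mod 4 = 1.

x ≡ 1597 (mod 2652).


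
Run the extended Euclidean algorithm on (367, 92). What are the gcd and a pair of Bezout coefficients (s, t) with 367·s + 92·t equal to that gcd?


Euclidean algorithm on (367, 92) — divide until remainder is 0:
  367 = 3 · 92 + 91
  92 = 1 · 91 + 1
  91 = 91 · 1 + 0
gcd(367, 92) = 1.
Track Bezout coefficients alongside the remainders: start with r₀ = 367 = a·1 + b·0 (s = 1, t = 0) and r₁ = 92 = a·0 + b·1 (s = 0, t = 1); each new remainder r_{k+1} = r_{k-1} − q_k·r_k inherits s_{k+1} = s_{k-1} − q_k·s_k, t_{k+1} = t_{k-1} − q_k·t_k, so r_k = a·s_k + b·t_k at every step:
  q = 3: r = 91, s = 1 − 3·0 = 1, t = 0 − 3·1 = -3  (check: 367·1 + 92·(-3) = 91)
  q = 1: r = 1, s = 0 − 1·1 = -1, t = 1 − 1·(-3) = 4  (check: 367·(-1) + 92·4 = 1)
The row with r = 1 (the gcd) gives the Bezout coefficients s = -1, t = 4.
Result: 367 · (-1) + 92 · (4) = 1.

gcd(367, 92) = 1; s = -1, t = 4 (check: 367·(-1) + 92·4 = 1).


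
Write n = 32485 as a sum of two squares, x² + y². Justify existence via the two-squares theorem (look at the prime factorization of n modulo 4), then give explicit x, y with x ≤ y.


Step 1: Factor n = 32485 = 5 · 73 · 89.
Step 2: Check the mod-4 condition on each prime factor: 5 ≡ 1 (mod 4), exponent 1; 73 ≡ 1 (mod 4), exponent 1; 89 ≡ 1 (mod 4), exponent 1.
All primes ≡ 3 (mod 4) appear to even exponent (or don't appear), so by the two-squares theorem n IS expressible as a sum of two squares.
Step 3: Build a representation. Here n = 5 · 73 · 89 is a product of primes ≡ 1 (mod 4). Each prime p ≡ 1 (mod 4) is itself a sum of two squares; find a² by testing p − a² for a perfect square:
  5: 5 − 1² = 4 = 2² ⇒ 5 = 1² + 2².
  73: 73 − 1² = 72, 73 − 2² = 69, 73 − 3² = 64 = 8² ⇒ 73 = 3² + 8².
  89: 89 − 1² = 88, 89 − 2² = 85, 89 − 3² = 80, 89 − 4² = 73, 89 − 5² = 64 = 8² ⇒ 89 = 5² + 8².
  Combine using the Brahmagupta–Fibonacci identity (a² + b²)(c² + d²) = (ac − bd)² + (ad + bc)² = (ac + bd)² + (ad − bc)²:
  5 · 73 = 365: from (1² + 2²)(3² + 8²), take (1·3 − 2·8, 1·8 + 2·3) = (3 − 16, 8 + 6) = (-13, 14); dropping signs (only squares matter) gives (13, 14); check 13² + 14² = 169 + 196 = 365 ✓.
  365 · 89 = 32485: from (13² + 14²)(5² + 8²), take (13·5 − 14·8, 13·8 + 14·5) = (65 − 112, 104 + 70) = (-47, 174); dropping signs (only squares matter) gives (47, 174); check 47² + 174² = 2209 + 30276 = 32485 ✓.
Step 4: Order so x ≤ y and verify: 47² + 174² = 2209 + 30276 = 32485 = n. ✓

n = 32485 = 47² + 174² (one valid representation with x ≤ y).


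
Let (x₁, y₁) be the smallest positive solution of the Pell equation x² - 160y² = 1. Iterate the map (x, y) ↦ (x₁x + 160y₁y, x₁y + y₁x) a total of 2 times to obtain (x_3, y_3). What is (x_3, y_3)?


Step 1: Find the fundamental solution (x₁, y₁) of x² - 160y² = 1.
  Expand √160 as a continued fraction. a₀ = ⌊√160⌋ = 12; iterate m_{k+1} = d_k·a_k − m_k, d_{k+1} = (160 − m_{k+1}²)/d_k, a_{k+1} = ⌊(a₀ + m_{k+1})/d_{k+1}⌋ (starting m₀ = 0, d₀ = 1), with convergents p_k = a_k·p_{k-1} + p_{k-2}, q_k = a_k·q_{k-1} + q_{k-2} (p₋₁ = 1, q₋₁ = 0):
  k = 0: a₀ = 12; p₀/q₀ = 12/1; p₀² − 160·q₀² = 144 − 160 = -16.
  k = 1: m = 12, d = 16, a = ⌊(12 + 12)/16⌋ = 1; p/q = (1·12 + 1)/(1·1 + 0) = 13/1; p² − 160·q² = 169 − 160 = 9.
  k = 2: m = 4, d = 9, a = ⌊(12 + 4)/9⌋ = 1; p/q = (1·13 + 12)/(1·1 + 1) = 25/2; p² − 160·q² = 625 − 640 = -15.
  k = 3: m = 5, d = 15, a = ⌊(12 + 5)/15⌋ = 1; p/q = (1·25 + 13)/(1·2 + 1) = 38/3; p² − 160·q² = 1444 − 1440 = 4.
  k = 4: m = 10, d = 4, a = ⌊(12 + 10)/4⌋ = 5; p/q = (5·38 + 25)/(5·3 + 2) = 215/17; p² − 160·q² = 46225 − 46240 = -15.
  k = 5: m = 10, d = 15, a = ⌊(12 + 10)/15⌋ = 1; p/q = (1·215 + 38)/(1·17 + 3) = 253/20; p² − 160·q² = 64009 − 64000 = 9.
  k = 6: m = 5, d = 9, a = ⌊(12 + 5)/9⌋ = 1; p/q = (1·253 + 215)/(1·20 + 17) = 468/37; p² − 160·q² = 219024 − 219040 = -16.
  k = 7: m = 4, d = 16, a = ⌊(12 + 4)/16⌋ = 1; p/q = (1·468 + 253)/(1·37 + 20) = 721/57; p² − 160·q² = 519841 − 519840 = 1.
  The first convergent with p² − 160·q² = 1 gives the fundamental solution (x₁, y₁) = (721, 57).
Step 2: Apply the recurrence (x_{n+1}, y_{n+1}) = (x₁x_n + 160y₁y_n, x₁y_n + y₁x_n) repeatedly.
  From (x_1, y_1) = (721, 57): x_2 = 721·721 + 160·57·57 = 1039681; y_2 = 721·57 + 57·721 = 82194.
  From (x_2, y_2) = (1039681, 82194): x_3 = 721·1039681 + 160·57·82194 = 1499219281; y_3 = 721·82194 + 57·1039681 = 118523691.
Step 3: Verify x_3² - 160·y_3² = 2247658452522156961 - 2247658452522156960 = 1 (should be 1). ✓

(x_1, y_1) = (721, 57); (x_3, y_3) = (1499219281, 118523691).


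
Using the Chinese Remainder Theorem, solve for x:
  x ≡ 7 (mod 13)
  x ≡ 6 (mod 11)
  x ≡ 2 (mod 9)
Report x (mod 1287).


Moduli 13, 11, 9 are pairwise coprime; by CRT there is a unique solution modulo M = 13 · 11 · 9 = 1287.
Solve pairwise, accumulating the modulus:
  Start with x ≡ 7 (mod 13).
  Combine with x ≡ 6 (mod 11): since gcd(13, 11) = 1, we get a unique residue mod 143.
    Write x = 7 + 13·t and substitute into x ≡ 6 (mod 11): 13·t ≡ 6 − 7 = -1 (mod 11).
    Reduce coefficients mod 11: 2·t ≡ 10 (mod 11).
    The inverse of 2 mod 11 is 6 (since 2·6 = 12 = 1·11 + 1), so t ≡ 6·10 = 60 ≡ 5 (mod 11).
    Then x = 7 + 13·5 = 72, valid modulo lcm(13, 11) = 143: x ≡ 72 (mod 143).
  Combine with x ≡ 2 (mod 9): since gcd(143, 9) = 1, we get a unique residue mod 1287.
    Write x = 72 + 143·t and substitute into x ≡ 2 (mod 9): 143·t ≡ 2 − 72 = -70 (mod 9).
    Reduce coefficients mod 9: 8·t ≡ 2 (mod 9).
    The inverse of 8 mod 9 is 8 (since 8·8 = 64 = 7·9 + 1), so t ≡ 8·2 = 16 ≡ 7 (mod 9).
    Then x = 72 + 143·7 = 1073, valid modulo lcm(143, 9) = 1287: x ≡ 1073 (mod 1287).
Verify: 1073 mod 13 = 7 ✓, 1073 mod 11 = 6 ✓, 1073 mod 9 = 2 ✓.

x ≡ 1073 (mod 1287).


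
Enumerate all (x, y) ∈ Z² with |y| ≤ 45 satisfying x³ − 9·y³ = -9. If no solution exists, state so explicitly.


The equation is x³ - 9y³ = -9. For fixed y, x³ = 9·y³ − 9, so a solution requires the RHS to be a perfect cube.
Strategy: iterate y from -45 to 45, compute RHS = 9·y³ − 9, and check whether it is a (positive or negative) perfect cube.
Check small values of y:
  y = 0: RHS = -9 is not a perfect cube.
  y = 1: RHS = 0 = (0)³ ⇒ x = 0 works.
  y = -1: RHS = -18 is not a perfect cube.
  y = 2: RHS = 63 is not a perfect cube.
  y = -2: RHS = -81 is not a perfect cube.
  y = 3: RHS = 234 is not a perfect cube.
  y = -3: RHS = -252 is not a perfect cube.
Continuing the search up to |y| = 45 finds no further solutions beyond those listed.
Collected solutions: (0, 1).

Solutions (with |y| ≤ 45): (0, 1).


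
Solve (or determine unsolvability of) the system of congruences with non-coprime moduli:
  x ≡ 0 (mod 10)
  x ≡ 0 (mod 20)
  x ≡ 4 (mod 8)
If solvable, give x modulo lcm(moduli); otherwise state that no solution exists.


Moduli 10, 20, 8 are not pairwise coprime, so CRT works modulo lcm(m_i) when all pairwise compatibility conditions hold.
Pairwise compatibility: gcd(m_i, m_j) must divide a_i - a_j for every pair.
Merge one congruence at a time:
  Start: x ≡ 0 (mod 10).
  Combine with x ≡ 0 (mod 20): gcd(10, 20) = 10; 0 - 0 = 0, which IS divisible by 10, so compatible.
    Write x = 0 + 10·t and substitute into x ≡ 0 (mod 20): 10·t ≡ 0 − 0 = 0 (mod 20).
    Divide the congruence (and modulus) by g = 10: 1·t ≡ 0 (mod 2).
    So t ≡ 0 (mod 2).
    Then x = 0 + 10·0 = 0, valid modulo lcm(10, 20) = 20: x ≡ 0 (mod 20).
  Combine with x ≡ 4 (mod 8): gcd(20, 8) = 4; 4 - 0 = 4, which IS divisible by 4, so compatible.
    Write x = 0 + 20·t and substitute into x ≡ 4 (mod 8): 20·t ≡ 4 − 0 = 4 (mod 8).
    Divide the congruence (and modulus) by g = 4: 5·t ≡ 1 (mod 2).
    Reduce coefficients mod 2: 1·t ≡ 1 (mod 2).
    So t ≡ 1 (mod 2).
    Then x = 0 + 20·1 = 20, valid modulo lcm(20, 8) = 40: x ≡ 20 (mod 40).
Verify: 20 mod 10 = 0, 20 mod 20 = 0, 20 mod 8 = 4.

x ≡ 20 (mod 40).


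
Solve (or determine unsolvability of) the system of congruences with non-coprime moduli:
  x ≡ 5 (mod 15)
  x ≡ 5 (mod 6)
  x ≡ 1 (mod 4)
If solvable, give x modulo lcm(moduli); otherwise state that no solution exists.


Moduli 15, 6, 4 are not pairwise coprime, so CRT works modulo lcm(m_i) when all pairwise compatibility conditions hold.
Pairwise compatibility: gcd(m_i, m_j) must divide a_i - a_j for every pair.
Merge one congruence at a time:
  Start: x ≡ 5 (mod 15).
  Combine with x ≡ 5 (mod 6): gcd(15, 6) = 3; 5 - 5 = 0, which IS divisible by 3, so compatible.
    Write x = 5 + 15·t and substitute into x ≡ 5 (mod 6): 15·t ≡ 5 − 5 = 0 (mod 6).
    Divide the congruence (and modulus) by g = 3: 5·t ≡ 0 (mod 2).
    Reduce coefficients mod 2: 1·t ≡ 0 (mod 2).
    So t ≡ 0 (mod 2).
    Then x = 5 + 15·0 = 5, valid modulo lcm(15, 6) = 30: x ≡ 5 (mod 30).
  Combine with x ≡ 1 (mod 4): gcd(30, 4) = 2; 1 - 5 = -4, which IS divisible by 2, so compatible.
    Write x = 5 + 30·t and substitute into x ≡ 1 (mod 4): 30·t ≡ 1 − 5 = -4 (mod 4).
    Divide the congruence (and modulus) by g = 2: 15·t ≡ -2 (mod 2).
    Reduce coefficients mod 2: 1·t ≡ 0 (mod 2).
    So t ≡ 0 (mod 2).
    Then x = 5 + 30·0 = 5, valid modulo lcm(30, 4) = 60: x ≡ 5 (mod 60).
Verify: 5 mod 15 = 5, 5 mod 6 = 5, 5 mod 4 = 1.

x ≡ 5 (mod 60).


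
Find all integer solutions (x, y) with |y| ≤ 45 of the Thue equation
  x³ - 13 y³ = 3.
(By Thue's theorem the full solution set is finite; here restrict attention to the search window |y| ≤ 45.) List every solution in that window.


The equation is x³ - 13y³ = 3. For fixed y, x³ = 13·y³ + 3, so a solution requires the RHS to be a perfect cube.
Strategy: iterate y from -45 to 45, compute RHS = 13·y³ + 3, and check whether it is a (positive or negative) perfect cube.
Check small values of y:
  y = 0: RHS = 3 is not a perfect cube.
  y = 1: RHS = 16 is not a perfect cube.
  y = -1: RHS = -10 is not a perfect cube.
  y = 2: RHS = 107 is not a perfect cube.
  y = -2: RHS = -101 is not a perfect cube.
  y = 3: RHS = 354 is not a perfect cube.
  y = -3: RHS = -348 is not a perfect cube.
Continuing the search up to |y| = 45 finds no solutions either.
No (x, y) in the scanned range satisfies the equation.

No integer solutions with |y| ≤ 45.


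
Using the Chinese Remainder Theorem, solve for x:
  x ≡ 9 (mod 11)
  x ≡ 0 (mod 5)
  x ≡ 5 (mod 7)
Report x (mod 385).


Moduli 11, 5, 7 are pairwise coprime; by CRT there is a unique solution modulo M = 11 · 5 · 7 = 385.
Solve pairwise, accumulating the modulus:
  Start with x ≡ 9 (mod 11).
  Combine with x ≡ 0 (mod 5): since gcd(11, 5) = 1, we get a unique residue mod 55.
    Write x = 9 + 11·t and substitute into x ≡ 0 (mod 5): 11·t ≡ 0 − 9 = -9 (mod 5).
    Reduce coefficients mod 5: 1·t ≡ 1 (mod 5).
    So t ≡ 1 (mod 5).
    Then x = 9 + 11·1 = 20, valid modulo lcm(11, 5) = 55: x ≡ 20 (mod 55).
  Combine with x ≡ 5 (mod 7): since gcd(55, 7) = 1, we get a unique residue mod 385.
    Write x = 20 + 55·t and substitute into x ≡ 5 (mod 7): 55·t ≡ 5 − 20 = -15 (mod 7).
    Reduce coefficients mod 7: 6·t ≡ 6 (mod 7).
    The inverse of 6 mod 7 is 6 (since 6·6 = 36 = 5·7 + 1), so t ≡ 6·6 = 36 ≡ 1 (mod 7).
    Then x = 20 + 55·1 = 75, valid modulo lcm(55, 7) = 385: x ≡ 75 (mod 385).
Verify: 75 mod 11 = 9 ✓, 75 mod 5 = 0 ✓, 75 mod 7 = 5 ✓.

x ≡ 75 (mod 385).


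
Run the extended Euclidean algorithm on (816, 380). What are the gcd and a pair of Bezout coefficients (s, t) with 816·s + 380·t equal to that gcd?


Euclidean algorithm on (816, 380) — divide until remainder is 0:
  816 = 2 · 380 + 56
  380 = 6 · 56 + 44
  56 = 1 · 44 + 12
  44 = 3 · 12 + 8
  12 = 1 · 8 + 4
  8 = 2 · 4 + 0
gcd(816, 380) = 4.
Track Bezout coefficients alongside the remainders: start with r₀ = 816 = a·1 + b·0 (s = 1, t = 0) and r₁ = 380 = a·0 + b·1 (s = 0, t = 1); each new remainder r_{k+1} = r_{k-1} − q_k·r_k inherits s_{k+1} = s_{k-1} − q_k·s_k, t_{k+1} = t_{k-1} − q_k·t_k, so r_k = a·s_k + b·t_k at every step:
  q = 2: r = 56, s = 1 − 2·0 = 1, t = 0 − 2·1 = -2  (check: 816·1 + 380·(-2) = 56)
  q = 6: r = 44, s = 0 − 6·1 = -6, t = 1 − 6·(-2) = 13  (check: 816·(-6) + 380·13 = 44)
  q = 1: r = 12, s = 1 − 1·(-6) = 7, t = -2 − 1·13 = -15  (check: 816·7 + 380·(-15) = 12)
  q = 3: r = 8, s = -6 − 3·7 = -27, t = 13 − 3·(-15) = 58  (check: 816·(-27) + 380·58 = 8)
  q = 1: r = 4, s = 7 − 1·(-27) = 34, t = -15 − 1·58 = -73  (check: 816·34 + 380·(-73) = 4)
The row with r = 4 (the gcd) gives the Bezout coefficients s = 34, t = -73.
Result: 816 · (34) + 380 · (-73) = 4.

gcd(816, 380) = 4; s = 34, t = -73 (check: 816·34 + 380·(-73) = 4).


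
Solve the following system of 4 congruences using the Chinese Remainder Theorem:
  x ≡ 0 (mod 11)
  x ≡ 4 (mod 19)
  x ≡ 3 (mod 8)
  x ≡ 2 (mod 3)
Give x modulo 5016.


Product of moduli M = 11 · 19 · 8 · 3 = 5016.
Merge one congruence at a time:
  Start: x ≡ 0 (mod 11).
  Combine with x ≡ 4 (mod 19); new modulus lcm = 209.
    Write x = 0 + 11·t and substitute into x ≡ 4 (mod 19): 11·t ≡ 4 − 0 = 4 (mod 19).
    The inverse of 11 mod 19 is 7 (since 11·7 = 77 = 4·19 + 1), so t ≡ 7·4 = 28 ≡ 9 (mod 19).
    Then x = 0 + 11·9 = 99, valid modulo lcm(11, 19) = 209: x ≡ 99 (mod 209).
  Combine with x ≡ 3 (mod 8); new modulus lcm = 1672.
    Write x = 99 + 209·t and substitute into x ≡ 3 (mod 8): 209·t ≡ 3 − 99 = -96 (mod 8).
    Reduce coefficients mod 8: 1·t ≡ 0 (mod 8).
    So t ≡ 0 (mod 8).
    Then x = 99 + 209·0 = 99, valid modulo lcm(209, 8) = 1672: x ≡ 99 (mod 1672).
  Combine with x ≡ 2 (mod 3); new modulus lcm = 5016.
    Write x = 99 + 1672·t and substitute into x ≡ 2 (mod 3): 1672·t ≡ 2 − 99 = -97 (mod 3).
    Reduce coefficients mod 3: 1·t ≡ 2 (mod 3).
    So t ≡ 2 (mod 3).
    Then x = 99 + 1672·2 = 3443, valid modulo lcm(1672, 3) = 5016: x ≡ 3443 (mod 5016).
Verify against each original: 3443 mod 11 = 0, 3443 mod 19 = 4, 3443 mod 8 = 3, 3443 mod 3 = 2.

x ≡ 3443 (mod 5016).
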